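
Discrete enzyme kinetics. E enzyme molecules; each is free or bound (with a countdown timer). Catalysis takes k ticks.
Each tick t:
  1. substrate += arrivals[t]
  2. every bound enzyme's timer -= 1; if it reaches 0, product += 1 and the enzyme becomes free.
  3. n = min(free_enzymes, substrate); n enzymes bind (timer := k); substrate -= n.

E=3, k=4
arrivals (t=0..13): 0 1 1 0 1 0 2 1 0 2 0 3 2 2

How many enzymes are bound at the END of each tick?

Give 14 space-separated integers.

Answer: 0 1 2 2 3 2 3 3 3 3 3 3 3 3

Derivation:
t=0: arr=0 -> substrate=0 bound=0 product=0
t=1: arr=1 -> substrate=0 bound=1 product=0
t=2: arr=1 -> substrate=0 bound=2 product=0
t=3: arr=0 -> substrate=0 bound=2 product=0
t=4: arr=1 -> substrate=0 bound=3 product=0
t=5: arr=0 -> substrate=0 bound=2 product=1
t=6: arr=2 -> substrate=0 bound=3 product=2
t=7: arr=1 -> substrate=1 bound=3 product=2
t=8: arr=0 -> substrate=0 bound=3 product=3
t=9: arr=2 -> substrate=2 bound=3 product=3
t=10: arr=0 -> substrate=0 bound=3 product=5
t=11: arr=3 -> substrate=3 bound=3 product=5
t=12: arr=2 -> substrate=4 bound=3 product=6
t=13: arr=2 -> substrate=6 bound=3 product=6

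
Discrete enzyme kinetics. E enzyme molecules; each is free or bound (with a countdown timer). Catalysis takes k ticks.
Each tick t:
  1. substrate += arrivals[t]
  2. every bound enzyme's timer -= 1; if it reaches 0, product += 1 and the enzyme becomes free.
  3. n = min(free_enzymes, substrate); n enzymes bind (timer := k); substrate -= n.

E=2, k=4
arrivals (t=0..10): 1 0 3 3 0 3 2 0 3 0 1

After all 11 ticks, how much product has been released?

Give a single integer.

Answer: 4

Derivation:
t=0: arr=1 -> substrate=0 bound=1 product=0
t=1: arr=0 -> substrate=0 bound=1 product=0
t=2: arr=3 -> substrate=2 bound=2 product=0
t=3: arr=3 -> substrate=5 bound=2 product=0
t=4: arr=0 -> substrate=4 bound=2 product=1
t=5: arr=3 -> substrate=7 bound=2 product=1
t=6: arr=2 -> substrate=8 bound=2 product=2
t=7: arr=0 -> substrate=8 bound=2 product=2
t=8: arr=3 -> substrate=10 bound=2 product=3
t=9: arr=0 -> substrate=10 bound=2 product=3
t=10: arr=1 -> substrate=10 bound=2 product=4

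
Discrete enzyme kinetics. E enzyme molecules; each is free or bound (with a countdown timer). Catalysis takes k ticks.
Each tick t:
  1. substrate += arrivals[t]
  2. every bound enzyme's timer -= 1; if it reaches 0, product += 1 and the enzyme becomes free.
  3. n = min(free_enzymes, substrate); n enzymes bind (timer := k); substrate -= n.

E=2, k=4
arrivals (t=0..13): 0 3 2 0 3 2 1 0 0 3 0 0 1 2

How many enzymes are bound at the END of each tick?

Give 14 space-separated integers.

Answer: 0 2 2 2 2 2 2 2 2 2 2 2 2 2

Derivation:
t=0: arr=0 -> substrate=0 bound=0 product=0
t=1: arr=3 -> substrate=1 bound=2 product=0
t=2: arr=2 -> substrate=3 bound=2 product=0
t=3: arr=0 -> substrate=3 bound=2 product=0
t=4: arr=3 -> substrate=6 bound=2 product=0
t=5: arr=2 -> substrate=6 bound=2 product=2
t=6: arr=1 -> substrate=7 bound=2 product=2
t=7: arr=0 -> substrate=7 bound=2 product=2
t=8: arr=0 -> substrate=7 bound=2 product=2
t=9: arr=3 -> substrate=8 bound=2 product=4
t=10: arr=0 -> substrate=8 bound=2 product=4
t=11: arr=0 -> substrate=8 bound=2 product=4
t=12: arr=1 -> substrate=9 bound=2 product=4
t=13: arr=2 -> substrate=9 bound=2 product=6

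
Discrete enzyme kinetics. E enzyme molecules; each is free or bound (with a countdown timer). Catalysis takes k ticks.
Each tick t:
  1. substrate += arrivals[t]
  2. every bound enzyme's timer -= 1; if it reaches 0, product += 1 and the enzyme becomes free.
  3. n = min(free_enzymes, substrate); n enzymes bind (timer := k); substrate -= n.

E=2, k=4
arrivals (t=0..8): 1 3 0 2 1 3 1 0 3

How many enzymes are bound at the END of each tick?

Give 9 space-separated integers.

t=0: arr=1 -> substrate=0 bound=1 product=0
t=1: arr=3 -> substrate=2 bound=2 product=0
t=2: arr=0 -> substrate=2 bound=2 product=0
t=3: arr=2 -> substrate=4 bound=2 product=0
t=4: arr=1 -> substrate=4 bound=2 product=1
t=5: arr=3 -> substrate=6 bound=2 product=2
t=6: arr=1 -> substrate=7 bound=2 product=2
t=7: arr=0 -> substrate=7 bound=2 product=2
t=8: arr=3 -> substrate=9 bound=2 product=3

Answer: 1 2 2 2 2 2 2 2 2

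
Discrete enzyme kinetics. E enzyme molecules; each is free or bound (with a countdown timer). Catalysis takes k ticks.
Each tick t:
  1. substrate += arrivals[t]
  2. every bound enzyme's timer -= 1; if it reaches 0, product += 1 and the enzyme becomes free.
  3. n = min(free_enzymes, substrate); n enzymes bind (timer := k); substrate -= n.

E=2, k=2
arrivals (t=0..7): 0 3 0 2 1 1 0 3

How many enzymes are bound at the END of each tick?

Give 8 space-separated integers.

t=0: arr=0 -> substrate=0 bound=0 product=0
t=1: arr=3 -> substrate=1 bound=2 product=0
t=2: arr=0 -> substrate=1 bound=2 product=0
t=3: arr=2 -> substrate=1 bound=2 product=2
t=4: arr=1 -> substrate=2 bound=2 product=2
t=5: arr=1 -> substrate=1 bound=2 product=4
t=6: arr=0 -> substrate=1 bound=2 product=4
t=7: arr=3 -> substrate=2 bound=2 product=6

Answer: 0 2 2 2 2 2 2 2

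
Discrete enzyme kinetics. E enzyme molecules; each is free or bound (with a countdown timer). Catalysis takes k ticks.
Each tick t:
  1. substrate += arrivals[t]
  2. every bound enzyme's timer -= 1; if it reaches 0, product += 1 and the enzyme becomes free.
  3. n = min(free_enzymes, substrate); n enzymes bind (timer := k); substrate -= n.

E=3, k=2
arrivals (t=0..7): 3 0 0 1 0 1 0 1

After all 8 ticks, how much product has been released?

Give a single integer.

t=0: arr=3 -> substrate=0 bound=3 product=0
t=1: arr=0 -> substrate=0 bound=3 product=0
t=2: arr=0 -> substrate=0 bound=0 product=3
t=3: arr=1 -> substrate=0 bound=1 product=3
t=4: arr=0 -> substrate=0 bound=1 product=3
t=5: arr=1 -> substrate=0 bound=1 product=4
t=6: arr=0 -> substrate=0 bound=1 product=4
t=7: arr=1 -> substrate=0 bound=1 product=5

Answer: 5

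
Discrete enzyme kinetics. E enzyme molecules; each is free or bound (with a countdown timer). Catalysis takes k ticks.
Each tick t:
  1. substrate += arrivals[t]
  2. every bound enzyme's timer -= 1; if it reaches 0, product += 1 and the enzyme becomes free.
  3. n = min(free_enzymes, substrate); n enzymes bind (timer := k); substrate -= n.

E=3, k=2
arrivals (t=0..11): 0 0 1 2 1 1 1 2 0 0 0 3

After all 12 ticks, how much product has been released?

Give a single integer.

t=0: arr=0 -> substrate=0 bound=0 product=0
t=1: arr=0 -> substrate=0 bound=0 product=0
t=2: arr=1 -> substrate=0 bound=1 product=0
t=3: arr=2 -> substrate=0 bound=3 product=0
t=4: arr=1 -> substrate=0 bound=3 product=1
t=5: arr=1 -> substrate=0 bound=2 product=3
t=6: arr=1 -> substrate=0 bound=2 product=4
t=7: arr=2 -> substrate=0 bound=3 product=5
t=8: arr=0 -> substrate=0 bound=2 product=6
t=9: arr=0 -> substrate=0 bound=0 product=8
t=10: arr=0 -> substrate=0 bound=0 product=8
t=11: arr=3 -> substrate=0 bound=3 product=8

Answer: 8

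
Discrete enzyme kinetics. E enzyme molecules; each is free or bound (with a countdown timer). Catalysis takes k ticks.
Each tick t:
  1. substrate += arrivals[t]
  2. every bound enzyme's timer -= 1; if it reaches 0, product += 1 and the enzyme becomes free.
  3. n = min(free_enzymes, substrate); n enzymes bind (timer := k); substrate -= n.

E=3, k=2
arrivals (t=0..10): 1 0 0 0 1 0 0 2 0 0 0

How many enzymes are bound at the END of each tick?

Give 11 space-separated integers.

Answer: 1 1 0 0 1 1 0 2 2 0 0

Derivation:
t=0: arr=1 -> substrate=0 bound=1 product=0
t=1: arr=0 -> substrate=0 bound=1 product=0
t=2: arr=0 -> substrate=0 bound=0 product=1
t=3: arr=0 -> substrate=0 bound=0 product=1
t=4: arr=1 -> substrate=0 bound=1 product=1
t=5: arr=0 -> substrate=0 bound=1 product=1
t=6: arr=0 -> substrate=0 bound=0 product=2
t=7: arr=2 -> substrate=0 bound=2 product=2
t=8: arr=0 -> substrate=0 bound=2 product=2
t=9: arr=0 -> substrate=0 bound=0 product=4
t=10: arr=0 -> substrate=0 bound=0 product=4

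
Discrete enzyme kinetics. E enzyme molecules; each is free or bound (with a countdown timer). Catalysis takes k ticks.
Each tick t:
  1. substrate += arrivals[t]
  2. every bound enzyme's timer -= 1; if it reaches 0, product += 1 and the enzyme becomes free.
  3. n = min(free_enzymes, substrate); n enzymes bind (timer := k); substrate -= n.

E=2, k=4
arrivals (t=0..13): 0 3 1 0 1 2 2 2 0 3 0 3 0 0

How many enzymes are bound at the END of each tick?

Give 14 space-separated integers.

t=0: arr=0 -> substrate=0 bound=0 product=0
t=1: arr=3 -> substrate=1 bound=2 product=0
t=2: arr=1 -> substrate=2 bound=2 product=0
t=3: arr=0 -> substrate=2 bound=2 product=0
t=4: arr=1 -> substrate=3 bound=2 product=0
t=5: arr=2 -> substrate=3 bound=2 product=2
t=6: arr=2 -> substrate=5 bound=2 product=2
t=7: arr=2 -> substrate=7 bound=2 product=2
t=8: arr=0 -> substrate=7 bound=2 product=2
t=9: arr=3 -> substrate=8 bound=2 product=4
t=10: arr=0 -> substrate=8 bound=2 product=4
t=11: arr=3 -> substrate=11 bound=2 product=4
t=12: arr=0 -> substrate=11 bound=2 product=4
t=13: arr=0 -> substrate=9 bound=2 product=6

Answer: 0 2 2 2 2 2 2 2 2 2 2 2 2 2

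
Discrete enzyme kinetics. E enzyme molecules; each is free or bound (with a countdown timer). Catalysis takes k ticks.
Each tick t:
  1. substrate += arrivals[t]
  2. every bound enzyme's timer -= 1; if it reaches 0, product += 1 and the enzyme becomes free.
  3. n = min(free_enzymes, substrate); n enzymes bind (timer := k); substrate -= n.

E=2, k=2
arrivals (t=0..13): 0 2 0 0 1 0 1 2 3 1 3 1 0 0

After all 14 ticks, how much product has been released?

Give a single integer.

t=0: arr=0 -> substrate=0 bound=0 product=0
t=1: arr=2 -> substrate=0 bound=2 product=0
t=2: arr=0 -> substrate=0 bound=2 product=0
t=3: arr=0 -> substrate=0 bound=0 product=2
t=4: arr=1 -> substrate=0 bound=1 product=2
t=5: arr=0 -> substrate=0 bound=1 product=2
t=6: arr=1 -> substrate=0 bound=1 product=3
t=7: arr=2 -> substrate=1 bound=2 product=3
t=8: arr=3 -> substrate=3 bound=2 product=4
t=9: arr=1 -> substrate=3 bound=2 product=5
t=10: arr=3 -> substrate=5 bound=2 product=6
t=11: arr=1 -> substrate=5 bound=2 product=7
t=12: arr=0 -> substrate=4 bound=2 product=8
t=13: arr=0 -> substrate=3 bound=2 product=9

Answer: 9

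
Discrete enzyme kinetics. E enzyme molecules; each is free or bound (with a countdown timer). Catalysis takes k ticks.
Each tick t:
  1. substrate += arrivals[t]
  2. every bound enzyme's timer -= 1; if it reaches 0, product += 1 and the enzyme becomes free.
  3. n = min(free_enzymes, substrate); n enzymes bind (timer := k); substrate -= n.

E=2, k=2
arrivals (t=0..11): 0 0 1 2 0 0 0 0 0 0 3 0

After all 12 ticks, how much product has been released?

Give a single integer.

Answer: 3

Derivation:
t=0: arr=0 -> substrate=0 bound=0 product=0
t=1: arr=0 -> substrate=0 bound=0 product=0
t=2: arr=1 -> substrate=0 bound=1 product=0
t=3: arr=2 -> substrate=1 bound=2 product=0
t=4: arr=0 -> substrate=0 bound=2 product=1
t=5: arr=0 -> substrate=0 bound=1 product=2
t=6: arr=0 -> substrate=0 bound=0 product=3
t=7: arr=0 -> substrate=0 bound=0 product=3
t=8: arr=0 -> substrate=0 bound=0 product=3
t=9: arr=0 -> substrate=0 bound=0 product=3
t=10: arr=3 -> substrate=1 bound=2 product=3
t=11: arr=0 -> substrate=1 bound=2 product=3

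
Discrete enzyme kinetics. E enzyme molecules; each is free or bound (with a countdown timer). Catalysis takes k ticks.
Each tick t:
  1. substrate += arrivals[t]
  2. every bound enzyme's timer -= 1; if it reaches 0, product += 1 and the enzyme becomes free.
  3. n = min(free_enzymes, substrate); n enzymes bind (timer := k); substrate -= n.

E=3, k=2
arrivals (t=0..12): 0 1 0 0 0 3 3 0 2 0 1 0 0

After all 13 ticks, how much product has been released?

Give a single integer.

Answer: 10

Derivation:
t=0: arr=0 -> substrate=0 bound=0 product=0
t=1: arr=1 -> substrate=0 bound=1 product=0
t=2: arr=0 -> substrate=0 bound=1 product=0
t=3: arr=0 -> substrate=0 bound=0 product=1
t=4: arr=0 -> substrate=0 bound=0 product=1
t=5: arr=3 -> substrate=0 bound=3 product=1
t=6: arr=3 -> substrate=3 bound=3 product=1
t=7: arr=0 -> substrate=0 bound=3 product=4
t=8: arr=2 -> substrate=2 bound=3 product=4
t=9: arr=0 -> substrate=0 bound=2 product=7
t=10: arr=1 -> substrate=0 bound=3 product=7
t=11: arr=0 -> substrate=0 bound=1 product=9
t=12: arr=0 -> substrate=0 bound=0 product=10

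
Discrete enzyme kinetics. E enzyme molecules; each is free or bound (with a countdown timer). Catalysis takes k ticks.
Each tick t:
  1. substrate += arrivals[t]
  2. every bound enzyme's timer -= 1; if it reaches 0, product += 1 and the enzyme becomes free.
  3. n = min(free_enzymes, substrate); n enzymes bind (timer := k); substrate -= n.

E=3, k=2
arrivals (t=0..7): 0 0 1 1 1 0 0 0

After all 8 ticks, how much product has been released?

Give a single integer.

Answer: 3

Derivation:
t=0: arr=0 -> substrate=0 bound=0 product=0
t=1: arr=0 -> substrate=0 bound=0 product=0
t=2: arr=1 -> substrate=0 bound=1 product=0
t=3: arr=1 -> substrate=0 bound=2 product=0
t=4: arr=1 -> substrate=0 bound=2 product=1
t=5: arr=0 -> substrate=0 bound=1 product=2
t=6: arr=0 -> substrate=0 bound=0 product=3
t=7: arr=0 -> substrate=0 bound=0 product=3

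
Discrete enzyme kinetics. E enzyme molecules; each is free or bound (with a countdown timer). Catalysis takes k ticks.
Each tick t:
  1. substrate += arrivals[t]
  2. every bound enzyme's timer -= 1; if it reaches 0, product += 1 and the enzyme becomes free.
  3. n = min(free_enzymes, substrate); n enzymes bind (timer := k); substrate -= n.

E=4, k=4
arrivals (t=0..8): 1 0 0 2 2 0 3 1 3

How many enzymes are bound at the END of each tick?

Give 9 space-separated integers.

Answer: 1 1 1 3 4 4 4 4 4

Derivation:
t=0: arr=1 -> substrate=0 bound=1 product=0
t=1: arr=0 -> substrate=0 bound=1 product=0
t=2: arr=0 -> substrate=0 bound=1 product=0
t=3: arr=2 -> substrate=0 bound=3 product=0
t=4: arr=2 -> substrate=0 bound=4 product=1
t=5: arr=0 -> substrate=0 bound=4 product=1
t=6: arr=3 -> substrate=3 bound=4 product=1
t=7: arr=1 -> substrate=2 bound=4 product=3
t=8: arr=3 -> substrate=3 bound=4 product=5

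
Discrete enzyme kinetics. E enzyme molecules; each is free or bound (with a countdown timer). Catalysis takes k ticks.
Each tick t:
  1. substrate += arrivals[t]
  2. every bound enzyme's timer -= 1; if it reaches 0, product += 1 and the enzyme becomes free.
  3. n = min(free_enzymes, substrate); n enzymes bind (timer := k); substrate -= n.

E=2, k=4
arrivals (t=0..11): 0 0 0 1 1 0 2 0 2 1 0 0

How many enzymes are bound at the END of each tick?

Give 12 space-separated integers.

Answer: 0 0 0 1 2 2 2 2 2 2 2 2

Derivation:
t=0: arr=0 -> substrate=0 bound=0 product=0
t=1: arr=0 -> substrate=0 bound=0 product=0
t=2: arr=0 -> substrate=0 bound=0 product=0
t=3: arr=1 -> substrate=0 bound=1 product=0
t=4: arr=1 -> substrate=0 bound=2 product=0
t=5: arr=0 -> substrate=0 bound=2 product=0
t=6: arr=2 -> substrate=2 bound=2 product=0
t=7: arr=0 -> substrate=1 bound=2 product=1
t=8: arr=2 -> substrate=2 bound=2 product=2
t=9: arr=1 -> substrate=3 bound=2 product=2
t=10: arr=0 -> substrate=3 bound=2 product=2
t=11: arr=0 -> substrate=2 bound=2 product=3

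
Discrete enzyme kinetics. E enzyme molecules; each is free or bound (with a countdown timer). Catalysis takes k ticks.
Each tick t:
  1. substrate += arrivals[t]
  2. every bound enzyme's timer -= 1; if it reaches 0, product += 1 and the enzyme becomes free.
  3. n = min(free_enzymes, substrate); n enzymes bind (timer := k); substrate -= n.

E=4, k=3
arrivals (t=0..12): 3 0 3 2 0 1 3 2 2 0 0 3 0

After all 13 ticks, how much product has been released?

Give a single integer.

t=0: arr=3 -> substrate=0 bound=3 product=0
t=1: arr=0 -> substrate=0 bound=3 product=0
t=2: arr=3 -> substrate=2 bound=4 product=0
t=3: arr=2 -> substrate=1 bound=4 product=3
t=4: arr=0 -> substrate=1 bound=4 product=3
t=5: arr=1 -> substrate=1 bound=4 product=4
t=6: arr=3 -> substrate=1 bound=4 product=7
t=7: arr=2 -> substrate=3 bound=4 product=7
t=8: arr=2 -> substrate=4 bound=4 product=8
t=9: arr=0 -> substrate=1 bound=4 product=11
t=10: arr=0 -> substrate=1 bound=4 product=11
t=11: arr=3 -> substrate=3 bound=4 product=12
t=12: arr=0 -> substrate=0 bound=4 product=15

Answer: 15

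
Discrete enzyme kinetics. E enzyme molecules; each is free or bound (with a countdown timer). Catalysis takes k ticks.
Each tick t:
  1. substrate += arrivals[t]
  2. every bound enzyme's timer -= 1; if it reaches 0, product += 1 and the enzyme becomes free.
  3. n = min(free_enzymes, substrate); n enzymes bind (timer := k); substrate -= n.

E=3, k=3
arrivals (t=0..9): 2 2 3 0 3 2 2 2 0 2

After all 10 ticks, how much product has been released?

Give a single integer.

Answer: 8

Derivation:
t=0: arr=2 -> substrate=0 bound=2 product=0
t=1: arr=2 -> substrate=1 bound=3 product=0
t=2: arr=3 -> substrate=4 bound=3 product=0
t=3: arr=0 -> substrate=2 bound=3 product=2
t=4: arr=3 -> substrate=4 bound=3 product=3
t=5: arr=2 -> substrate=6 bound=3 product=3
t=6: arr=2 -> substrate=6 bound=3 product=5
t=7: arr=2 -> substrate=7 bound=3 product=6
t=8: arr=0 -> substrate=7 bound=3 product=6
t=9: arr=2 -> substrate=7 bound=3 product=8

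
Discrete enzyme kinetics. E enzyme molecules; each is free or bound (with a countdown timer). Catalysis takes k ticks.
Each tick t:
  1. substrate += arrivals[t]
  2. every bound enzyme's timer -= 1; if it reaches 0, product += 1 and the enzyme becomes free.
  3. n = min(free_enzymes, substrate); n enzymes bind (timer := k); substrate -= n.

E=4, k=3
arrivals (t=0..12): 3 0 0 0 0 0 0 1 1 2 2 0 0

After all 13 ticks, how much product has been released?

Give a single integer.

t=0: arr=3 -> substrate=0 bound=3 product=0
t=1: arr=0 -> substrate=0 bound=3 product=0
t=2: arr=0 -> substrate=0 bound=3 product=0
t=3: arr=0 -> substrate=0 bound=0 product=3
t=4: arr=0 -> substrate=0 bound=0 product=3
t=5: arr=0 -> substrate=0 bound=0 product=3
t=6: arr=0 -> substrate=0 bound=0 product=3
t=7: arr=1 -> substrate=0 bound=1 product=3
t=8: arr=1 -> substrate=0 bound=2 product=3
t=9: arr=2 -> substrate=0 bound=4 product=3
t=10: arr=2 -> substrate=1 bound=4 product=4
t=11: arr=0 -> substrate=0 bound=4 product=5
t=12: arr=0 -> substrate=0 bound=2 product=7

Answer: 7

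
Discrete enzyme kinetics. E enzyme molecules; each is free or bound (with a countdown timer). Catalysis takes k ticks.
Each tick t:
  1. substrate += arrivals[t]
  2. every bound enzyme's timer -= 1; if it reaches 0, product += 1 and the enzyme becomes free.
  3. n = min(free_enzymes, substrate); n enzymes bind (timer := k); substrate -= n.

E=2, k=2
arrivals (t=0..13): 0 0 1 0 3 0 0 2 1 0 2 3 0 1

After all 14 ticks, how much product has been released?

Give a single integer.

Answer: 9

Derivation:
t=0: arr=0 -> substrate=0 bound=0 product=0
t=1: arr=0 -> substrate=0 bound=0 product=0
t=2: arr=1 -> substrate=0 bound=1 product=0
t=3: arr=0 -> substrate=0 bound=1 product=0
t=4: arr=3 -> substrate=1 bound=2 product=1
t=5: arr=0 -> substrate=1 bound=2 product=1
t=6: arr=0 -> substrate=0 bound=1 product=3
t=7: arr=2 -> substrate=1 bound=2 product=3
t=8: arr=1 -> substrate=1 bound=2 product=4
t=9: arr=0 -> substrate=0 bound=2 product=5
t=10: arr=2 -> substrate=1 bound=2 product=6
t=11: arr=3 -> substrate=3 bound=2 product=7
t=12: arr=0 -> substrate=2 bound=2 product=8
t=13: arr=1 -> substrate=2 bound=2 product=9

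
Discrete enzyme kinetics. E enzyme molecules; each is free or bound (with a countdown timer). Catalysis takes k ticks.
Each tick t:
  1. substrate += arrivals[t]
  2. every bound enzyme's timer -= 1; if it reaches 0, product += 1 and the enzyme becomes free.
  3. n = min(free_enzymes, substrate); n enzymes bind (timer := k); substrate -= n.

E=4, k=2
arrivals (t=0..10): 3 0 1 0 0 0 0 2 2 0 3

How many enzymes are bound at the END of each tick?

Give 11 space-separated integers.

Answer: 3 3 1 1 0 0 0 2 4 2 3

Derivation:
t=0: arr=3 -> substrate=0 bound=3 product=0
t=1: arr=0 -> substrate=0 bound=3 product=0
t=2: arr=1 -> substrate=0 bound=1 product=3
t=3: arr=0 -> substrate=0 bound=1 product=3
t=4: arr=0 -> substrate=0 bound=0 product=4
t=5: arr=0 -> substrate=0 bound=0 product=4
t=6: arr=0 -> substrate=0 bound=0 product=4
t=7: arr=2 -> substrate=0 bound=2 product=4
t=8: arr=2 -> substrate=0 bound=4 product=4
t=9: arr=0 -> substrate=0 bound=2 product=6
t=10: arr=3 -> substrate=0 bound=3 product=8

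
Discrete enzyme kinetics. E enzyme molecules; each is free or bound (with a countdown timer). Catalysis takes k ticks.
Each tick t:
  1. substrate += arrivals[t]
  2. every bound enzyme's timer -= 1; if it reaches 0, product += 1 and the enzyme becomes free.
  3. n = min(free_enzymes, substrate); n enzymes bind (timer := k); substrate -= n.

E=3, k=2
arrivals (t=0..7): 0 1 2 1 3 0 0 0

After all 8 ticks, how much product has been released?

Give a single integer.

Answer: 7

Derivation:
t=0: arr=0 -> substrate=0 bound=0 product=0
t=1: arr=1 -> substrate=0 bound=1 product=0
t=2: arr=2 -> substrate=0 bound=3 product=0
t=3: arr=1 -> substrate=0 bound=3 product=1
t=4: arr=3 -> substrate=1 bound=3 product=3
t=5: arr=0 -> substrate=0 bound=3 product=4
t=6: arr=0 -> substrate=0 bound=1 product=6
t=7: arr=0 -> substrate=0 bound=0 product=7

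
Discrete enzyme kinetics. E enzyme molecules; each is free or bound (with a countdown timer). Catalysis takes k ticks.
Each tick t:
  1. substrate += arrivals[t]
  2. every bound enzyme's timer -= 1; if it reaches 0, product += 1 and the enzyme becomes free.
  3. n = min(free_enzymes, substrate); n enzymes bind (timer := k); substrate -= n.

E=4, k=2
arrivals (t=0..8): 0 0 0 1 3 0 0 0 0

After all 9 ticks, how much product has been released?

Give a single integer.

Answer: 4

Derivation:
t=0: arr=0 -> substrate=0 bound=0 product=0
t=1: arr=0 -> substrate=0 bound=0 product=0
t=2: arr=0 -> substrate=0 bound=0 product=0
t=3: arr=1 -> substrate=0 bound=1 product=0
t=4: arr=3 -> substrate=0 bound=4 product=0
t=5: arr=0 -> substrate=0 bound=3 product=1
t=6: arr=0 -> substrate=0 bound=0 product=4
t=7: arr=0 -> substrate=0 bound=0 product=4
t=8: arr=0 -> substrate=0 bound=0 product=4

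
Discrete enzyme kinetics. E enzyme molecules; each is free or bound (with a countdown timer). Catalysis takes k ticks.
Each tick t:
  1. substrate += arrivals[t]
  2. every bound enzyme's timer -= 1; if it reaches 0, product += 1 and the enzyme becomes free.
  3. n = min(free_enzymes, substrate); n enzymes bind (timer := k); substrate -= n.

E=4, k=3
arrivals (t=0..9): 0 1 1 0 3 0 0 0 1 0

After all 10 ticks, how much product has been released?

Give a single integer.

Answer: 5

Derivation:
t=0: arr=0 -> substrate=0 bound=0 product=0
t=1: arr=1 -> substrate=0 bound=1 product=0
t=2: arr=1 -> substrate=0 bound=2 product=0
t=3: arr=0 -> substrate=0 bound=2 product=0
t=4: arr=3 -> substrate=0 bound=4 product=1
t=5: arr=0 -> substrate=0 bound=3 product=2
t=6: arr=0 -> substrate=0 bound=3 product=2
t=7: arr=0 -> substrate=0 bound=0 product=5
t=8: arr=1 -> substrate=0 bound=1 product=5
t=9: arr=0 -> substrate=0 bound=1 product=5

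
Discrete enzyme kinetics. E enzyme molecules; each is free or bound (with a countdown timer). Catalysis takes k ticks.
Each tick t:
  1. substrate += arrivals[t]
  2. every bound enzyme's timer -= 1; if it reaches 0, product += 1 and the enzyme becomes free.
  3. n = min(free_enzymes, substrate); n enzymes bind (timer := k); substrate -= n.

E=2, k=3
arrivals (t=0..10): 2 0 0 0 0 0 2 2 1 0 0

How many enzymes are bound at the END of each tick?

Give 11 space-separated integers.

t=0: arr=2 -> substrate=0 bound=2 product=0
t=1: arr=0 -> substrate=0 bound=2 product=0
t=2: arr=0 -> substrate=0 bound=2 product=0
t=3: arr=0 -> substrate=0 bound=0 product=2
t=4: arr=0 -> substrate=0 bound=0 product=2
t=5: arr=0 -> substrate=0 bound=0 product=2
t=6: arr=2 -> substrate=0 bound=2 product=2
t=7: arr=2 -> substrate=2 bound=2 product=2
t=8: arr=1 -> substrate=3 bound=2 product=2
t=9: arr=0 -> substrate=1 bound=2 product=4
t=10: arr=0 -> substrate=1 bound=2 product=4

Answer: 2 2 2 0 0 0 2 2 2 2 2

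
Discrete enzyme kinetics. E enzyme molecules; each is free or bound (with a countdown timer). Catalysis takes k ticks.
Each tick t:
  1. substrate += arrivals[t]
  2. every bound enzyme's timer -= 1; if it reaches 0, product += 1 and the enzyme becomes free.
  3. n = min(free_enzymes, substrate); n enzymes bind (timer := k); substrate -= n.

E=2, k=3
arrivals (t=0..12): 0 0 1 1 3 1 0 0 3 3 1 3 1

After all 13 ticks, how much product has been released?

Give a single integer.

t=0: arr=0 -> substrate=0 bound=0 product=0
t=1: arr=0 -> substrate=0 bound=0 product=0
t=2: arr=1 -> substrate=0 bound=1 product=0
t=3: arr=1 -> substrate=0 bound=2 product=0
t=4: arr=3 -> substrate=3 bound=2 product=0
t=5: arr=1 -> substrate=3 bound=2 product=1
t=6: arr=0 -> substrate=2 bound=2 product=2
t=7: arr=0 -> substrate=2 bound=2 product=2
t=8: arr=3 -> substrate=4 bound=2 product=3
t=9: arr=3 -> substrate=6 bound=2 product=4
t=10: arr=1 -> substrate=7 bound=2 product=4
t=11: arr=3 -> substrate=9 bound=2 product=5
t=12: arr=1 -> substrate=9 bound=2 product=6

Answer: 6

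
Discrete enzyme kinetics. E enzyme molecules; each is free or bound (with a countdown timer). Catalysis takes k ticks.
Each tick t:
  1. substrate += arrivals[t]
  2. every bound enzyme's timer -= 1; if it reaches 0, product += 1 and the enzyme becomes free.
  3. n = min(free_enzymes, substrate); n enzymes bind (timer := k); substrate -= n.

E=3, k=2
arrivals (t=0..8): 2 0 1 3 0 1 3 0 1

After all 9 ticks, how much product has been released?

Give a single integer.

t=0: arr=2 -> substrate=0 bound=2 product=0
t=1: arr=0 -> substrate=0 bound=2 product=0
t=2: arr=1 -> substrate=0 bound=1 product=2
t=3: arr=3 -> substrate=1 bound=3 product=2
t=4: arr=0 -> substrate=0 bound=3 product=3
t=5: arr=1 -> substrate=0 bound=2 product=5
t=6: arr=3 -> substrate=1 bound=3 product=6
t=7: arr=0 -> substrate=0 bound=3 product=7
t=8: arr=1 -> substrate=0 bound=2 product=9

Answer: 9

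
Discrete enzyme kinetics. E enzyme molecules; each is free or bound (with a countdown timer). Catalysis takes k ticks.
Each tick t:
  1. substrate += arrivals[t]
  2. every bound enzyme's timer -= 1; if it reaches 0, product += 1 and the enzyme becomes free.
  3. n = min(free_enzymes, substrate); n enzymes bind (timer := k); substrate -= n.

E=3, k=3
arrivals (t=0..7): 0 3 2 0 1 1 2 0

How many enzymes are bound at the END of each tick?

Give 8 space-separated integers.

t=0: arr=0 -> substrate=0 bound=0 product=0
t=1: arr=3 -> substrate=0 bound=3 product=0
t=2: arr=2 -> substrate=2 bound=3 product=0
t=3: arr=0 -> substrate=2 bound=3 product=0
t=4: arr=1 -> substrate=0 bound=3 product=3
t=5: arr=1 -> substrate=1 bound=3 product=3
t=6: arr=2 -> substrate=3 bound=3 product=3
t=7: arr=0 -> substrate=0 bound=3 product=6

Answer: 0 3 3 3 3 3 3 3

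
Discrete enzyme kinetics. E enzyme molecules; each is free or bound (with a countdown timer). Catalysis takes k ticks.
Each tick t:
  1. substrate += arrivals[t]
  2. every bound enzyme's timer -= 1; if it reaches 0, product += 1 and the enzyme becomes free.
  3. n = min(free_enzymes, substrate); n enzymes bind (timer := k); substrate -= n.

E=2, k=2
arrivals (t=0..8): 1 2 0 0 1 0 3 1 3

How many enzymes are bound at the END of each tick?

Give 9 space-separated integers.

Answer: 1 2 2 1 1 1 2 2 2

Derivation:
t=0: arr=1 -> substrate=0 bound=1 product=0
t=1: arr=2 -> substrate=1 bound=2 product=0
t=2: arr=0 -> substrate=0 bound=2 product=1
t=3: arr=0 -> substrate=0 bound=1 product=2
t=4: arr=1 -> substrate=0 bound=1 product=3
t=5: arr=0 -> substrate=0 bound=1 product=3
t=6: arr=3 -> substrate=1 bound=2 product=4
t=7: arr=1 -> substrate=2 bound=2 product=4
t=8: arr=3 -> substrate=3 bound=2 product=6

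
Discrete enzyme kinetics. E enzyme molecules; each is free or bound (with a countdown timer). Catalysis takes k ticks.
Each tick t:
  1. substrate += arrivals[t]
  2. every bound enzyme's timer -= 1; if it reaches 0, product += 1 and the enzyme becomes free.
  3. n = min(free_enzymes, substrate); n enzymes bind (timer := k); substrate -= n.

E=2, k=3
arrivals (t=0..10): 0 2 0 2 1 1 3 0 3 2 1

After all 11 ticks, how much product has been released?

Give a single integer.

Answer: 6

Derivation:
t=0: arr=0 -> substrate=0 bound=0 product=0
t=1: arr=2 -> substrate=0 bound=2 product=0
t=2: arr=0 -> substrate=0 bound=2 product=0
t=3: arr=2 -> substrate=2 bound=2 product=0
t=4: arr=1 -> substrate=1 bound=2 product=2
t=5: arr=1 -> substrate=2 bound=2 product=2
t=6: arr=3 -> substrate=5 bound=2 product=2
t=7: arr=0 -> substrate=3 bound=2 product=4
t=8: arr=3 -> substrate=6 bound=2 product=4
t=9: arr=2 -> substrate=8 bound=2 product=4
t=10: arr=1 -> substrate=7 bound=2 product=6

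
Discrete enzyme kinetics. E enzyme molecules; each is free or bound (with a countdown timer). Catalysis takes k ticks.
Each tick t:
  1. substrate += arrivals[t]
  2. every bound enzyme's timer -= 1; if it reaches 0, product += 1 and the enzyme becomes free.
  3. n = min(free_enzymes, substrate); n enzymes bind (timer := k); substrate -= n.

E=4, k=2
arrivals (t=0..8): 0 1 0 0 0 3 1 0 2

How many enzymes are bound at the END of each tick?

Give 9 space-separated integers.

Answer: 0 1 1 0 0 3 4 1 2

Derivation:
t=0: arr=0 -> substrate=0 bound=0 product=0
t=1: arr=1 -> substrate=0 bound=1 product=0
t=2: arr=0 -> substrate=0 bound=1 product=0
t=3: arr=0 -> substrate=0 bound=0 product=1
t=4: arr=0 -> substrate=0 bound=0 product=1
t=5: arr=3 -> substrate=0 bound=3 product=1
t=6: arr=1 -> substrate=0 bound=4 product=1
t=7: arr=0 -> substrate=0 bound=1 product=4
t=8: arr=2 -> substrate=0 bound=2 product=5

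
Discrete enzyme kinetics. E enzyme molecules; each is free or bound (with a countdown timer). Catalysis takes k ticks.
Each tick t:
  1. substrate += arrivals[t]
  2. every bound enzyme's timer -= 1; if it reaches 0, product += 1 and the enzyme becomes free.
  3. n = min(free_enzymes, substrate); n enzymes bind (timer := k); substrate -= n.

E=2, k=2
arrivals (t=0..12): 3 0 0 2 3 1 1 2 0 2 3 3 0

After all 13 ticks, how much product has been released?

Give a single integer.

t=0: arr=3 -> substrate=1 bound=2 product=0
t=1: arr=0 -> substrate=1 bound=2 product=0
t=2: arr=0 -> substrate=0 bound=1 product=2
t=3: arr=2 -> substrate=1 bound=2 product=2
t=4: arr=3 -> substrate=3 bound=2 product=3
t=5: arr=1 -> substrate=3 bound=2 product=4
t=6: arr=1 -> substrate=3 bound=2 product=5
t=7: arr=2 -> substrate=4 bound=2 product=6
t=8: arr=0 -> substrate=3 bound=2 product=7
t=9: arr=2 -> substrate=4 bound=2 product=8
t=10: arr=3 -> substrate=6 bound=2 product=9
t=11: arr=3 -> substrate=8 bound=2 product=10
t=12: arr=0 -> substrate=7 bound=2 product=11

Answer: 11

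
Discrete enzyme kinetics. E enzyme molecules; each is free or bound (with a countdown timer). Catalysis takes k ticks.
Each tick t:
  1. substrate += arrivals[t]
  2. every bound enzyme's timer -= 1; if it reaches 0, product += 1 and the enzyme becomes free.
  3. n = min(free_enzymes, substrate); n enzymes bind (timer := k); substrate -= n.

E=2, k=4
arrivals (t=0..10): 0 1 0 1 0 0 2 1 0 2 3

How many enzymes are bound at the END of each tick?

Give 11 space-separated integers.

Answer: 0 1 1 2 2 1 2 2 2 2 2

Derivation:
t=0: arr=0 -> substrate=0 bound=0 product=0
t=1: arr=1 -> substrate=0 bound=1 product=0
t=2: arr=0 -> substrate=0 bound=1 product=0
t=3: arr=1 -> substrate=0 bound=2 product=0
t=4: arr=0 -> substrate=0 bound=2 product=0
t=5: arr=0 -> substrate=0 bound=1 product=1
t=6: arr=2 -> substrate=1 bound=2 product=1
t=7: arr=1 -> substrate=1 bound=2 product=2
t=8: arr=0 -> substrate=1 bound=2 product=2
t=9: arr=2 -> substrate=3 bound=2 product=2
t=10: arr=3 -> substrate=5 bound=2 product=3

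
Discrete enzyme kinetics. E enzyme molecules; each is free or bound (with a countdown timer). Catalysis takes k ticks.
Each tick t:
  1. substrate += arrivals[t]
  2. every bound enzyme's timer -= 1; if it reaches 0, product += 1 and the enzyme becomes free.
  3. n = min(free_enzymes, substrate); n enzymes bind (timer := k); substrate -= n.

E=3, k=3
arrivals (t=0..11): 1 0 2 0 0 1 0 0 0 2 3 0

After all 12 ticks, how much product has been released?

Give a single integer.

Answer: 4

Derivation:
t=0: arr=1 -> substrate=0 bound=1 product=0
t=1: arr=0 -> substrate=0 bound=1 product=0
t=2: arr=2 -> substrate=0 bound=3 product=0
t=3: arr=0 -> substrate=0 bound=2 product=1
t=4: arr=0 -> substrate=0 bound=2 product=1
t=5: arr=1 -> substrate=0 bound=1 product=3
t=6: arr=0 -> substrate=0 bound=1 product=3
t=7: arr=0 -> substrate=0 bound=1 product=3
t=8: arr=0 -> substrate=0 bound=0 product=4
t=9: arr=2 -> substrate=0 bound=2 product=4
t=10: arr=3 -> substrate=2 bound=3 product=4
t=11: arr=0 -> substrate=2 bound=3 product=4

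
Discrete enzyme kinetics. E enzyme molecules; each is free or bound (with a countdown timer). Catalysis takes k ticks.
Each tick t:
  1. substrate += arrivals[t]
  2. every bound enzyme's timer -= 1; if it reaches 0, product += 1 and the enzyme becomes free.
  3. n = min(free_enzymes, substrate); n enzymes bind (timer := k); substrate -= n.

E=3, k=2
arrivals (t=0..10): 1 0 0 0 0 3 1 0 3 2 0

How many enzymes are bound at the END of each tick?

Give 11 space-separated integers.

Answer: 1 1 0 0 0 3 3 1 3 3 3

Derivation:
t=0: arr=1 -> substrate=0 bound=1 product=0
t=1: arr=0 -> substrate=0 bound=1 product=0
t=2: arr=0 -> substrate=0 bound=0 product=1
t=3: arr=0 -> substrate=0 bound=0 product=1
t=4: arr=0 -> substrate=0 bound=0 product=1
t=5: arr=3 -> substrate=0 bound=3 product=1
t=6: arr=1 -> substrate=1 bound=3 product=1
t=7: arr=0 -> substrate=0 bound=1 product=4
t=8: arr=3 -> substrate=1 bound=3 product=4
t=9: arr=2 -> substrate=2 bound=3 product=5
t=10: arr=0 -> substrate=0 bound=3 product=7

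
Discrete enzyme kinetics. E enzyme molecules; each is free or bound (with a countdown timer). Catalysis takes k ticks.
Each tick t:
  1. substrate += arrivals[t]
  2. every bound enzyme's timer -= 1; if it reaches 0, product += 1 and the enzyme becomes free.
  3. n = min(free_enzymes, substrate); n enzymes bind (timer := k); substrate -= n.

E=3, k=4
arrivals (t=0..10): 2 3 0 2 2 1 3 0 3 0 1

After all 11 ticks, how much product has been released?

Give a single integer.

Answer: 6

Derivation:
t=0: arr=2 -> substrate=0 bound=2 product=0
t=1: arr=3 -> substrate=2 bound=3 product=0
t=2: arr=0 -> substrate=2 bound=3 product=0
t=3: arr=2 -> substrate=4 bound=3 product=0
t=4: arr=2 -> substrate=4 bound=3 product=2
t=5: arr=1 -> substrate=4 bound=3 product=3
t=6: arr=3 -> substrate=7 bound=3 product=3
t=7: arr=0 -> substrate=7 bound=3 product=3
t=8: arr=3 -> substrate=8 bound=3 product=5
t=9: arr=0 -> substrate=7 bound=3 product=6
t=10: arr=1 -> substrate=8 bound=3 product=6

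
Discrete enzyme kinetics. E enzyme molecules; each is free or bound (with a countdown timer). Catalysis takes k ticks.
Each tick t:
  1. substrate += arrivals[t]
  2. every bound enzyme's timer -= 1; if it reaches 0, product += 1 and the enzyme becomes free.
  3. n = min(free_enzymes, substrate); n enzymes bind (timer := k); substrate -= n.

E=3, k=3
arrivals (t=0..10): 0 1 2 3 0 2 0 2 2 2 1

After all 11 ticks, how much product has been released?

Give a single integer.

t=0: arr=0 -> substrate=0 bound=0 product=0
t=1: arr=1 -> substrate=0 bound=1 product=0
t=2: arr=2 -> substrate=0 bound=3 product=0
t=3: arr=3 -> substrate=3 bound=3 product=0
t=4: arr=0 -> substrate=2 bound=3 product=1
t=5: arr=2 -> substrate=2 bound=3 product=3
t=6: arr=0 -> substrate=2 bound=3 product=3
t=7: arr=2 -> substrate=3 bound=3 product=4
t=8: arr=2 -> substrate=3 bound=3 product=6
t=9: arr=2 -> substrate=5 bound=3 product=6
t=10: arr=1 -> substrate=5 bound=3 product=7

Answer: 7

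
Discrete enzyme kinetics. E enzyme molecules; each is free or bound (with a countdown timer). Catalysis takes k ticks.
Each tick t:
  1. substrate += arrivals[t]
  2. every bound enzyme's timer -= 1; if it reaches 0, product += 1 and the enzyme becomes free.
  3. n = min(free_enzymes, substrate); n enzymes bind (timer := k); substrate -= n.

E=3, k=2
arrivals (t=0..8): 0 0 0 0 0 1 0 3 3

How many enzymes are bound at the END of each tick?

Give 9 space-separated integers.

Answer: 0 0 0 0 0 1 1 3 3

Derivation:
t=0: arr=0 -> substrate=0 bound=0 product=0
t=1: arr=0 -> substrate=0 bound=0 product=0
t=2: arr=0 -> substrate=0 bound=0 product=0
t=3: arr=0 -> substrate=0 bound=0 product=0
t=4: arr=0 -> substrate=0 bound=0 product=0
t=5: arr=1 -> substrate=0 bound=1 product=0
t=6: arr=0 -> substrate=0 bound=1 product=0
t=7: arr=3 -> substrate=0 bound=3 product=1
t=8: arr=3 -> substrate=3 bound=3 product=1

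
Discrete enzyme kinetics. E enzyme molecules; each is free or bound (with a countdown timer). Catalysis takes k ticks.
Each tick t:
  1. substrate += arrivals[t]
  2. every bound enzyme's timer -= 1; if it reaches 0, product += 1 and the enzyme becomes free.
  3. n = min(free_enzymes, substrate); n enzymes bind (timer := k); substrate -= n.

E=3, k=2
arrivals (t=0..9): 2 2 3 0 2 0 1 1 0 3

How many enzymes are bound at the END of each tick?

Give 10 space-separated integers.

Answer: 2 3 3 3 3 3 2 2 1 3

Derivation:
t=0: arr=2 -> substrate=0 bound=2 product=0
t=1: arr=2 -> substrate=1 bound=3 product=0
t=2: arr=3 -> substrate=2 bound=3 product=2
t=3: arr=0 -> substrate=1 bound=3 product=3
t=4: arr=2 -> substrate=1 bound=3 product=5
t=5: arr=0 -> substrate=0 bound=3 product=6
t=6: arr=1 -> substrate=0 bound=2 product=8
t=7: arr=1 -> substrate=0 bound=2 product=9
t=8: arr=0 -> substrate=0 bound=1 product=10
t=9: arr=3 -> substrate=0 bound=3 product=11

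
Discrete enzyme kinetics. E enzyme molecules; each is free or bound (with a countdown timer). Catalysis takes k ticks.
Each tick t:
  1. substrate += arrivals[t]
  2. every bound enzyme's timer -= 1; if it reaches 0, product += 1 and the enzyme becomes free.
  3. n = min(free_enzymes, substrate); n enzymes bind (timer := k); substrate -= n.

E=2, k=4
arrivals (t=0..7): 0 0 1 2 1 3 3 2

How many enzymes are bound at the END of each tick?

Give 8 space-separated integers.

Answer: 0 0 1 2 2 2 2 2

Derivation:
t=0: arr=0 -> substrate=0 bound=0 product=0
t=1: arr=0 -> substrate=0 bound=0 product=0
t=2: arr=1 -> substrate=0 bound=1 product=0
t=3: arr=2 -> substrate=1 bound=2 product=0
t=4: arr=1 -> substrate=2 bound=2 product=0
t=5: arr=3 -> substrate=5 bound=2 product=0
t=6: arr=3 -> substrate=7 bound=2 product=1
t=7: arr=2 -> substrate=8 bound=2 product=2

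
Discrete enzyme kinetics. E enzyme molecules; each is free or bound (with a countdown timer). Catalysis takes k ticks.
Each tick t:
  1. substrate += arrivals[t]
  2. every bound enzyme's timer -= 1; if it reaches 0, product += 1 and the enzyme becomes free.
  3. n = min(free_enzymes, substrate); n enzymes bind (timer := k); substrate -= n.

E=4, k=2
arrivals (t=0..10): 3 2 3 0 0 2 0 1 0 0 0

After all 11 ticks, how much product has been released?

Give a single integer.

Answer: 11

Derivation:
t=0: arr=3 -> substrate=0 bound=3 product=0
t=1: arr=2 -> substrate=1 bound=4 product=0
t=2: arr=3 -> substrate=1 bound=4 product=3
t=3: arr=0 -> substrate=0 bound=4 product=4
t=4: arr=0 -> substrate=0 bound=1 product=7
t=5: arr=2 -> substrate=0 bound=2 product=8
t=6: arr=0 -> substrate=0 bound=2 product=8
t=7: arr=1 -> substrate=0 bound=1 product=10
t=8: arr=0 -> substrate=0 bound=1 product=10
t=9: arr=0 -> substrate=0 bound=0 product=11
t=10: arr=0 -> substrate=0 bound=0 product=11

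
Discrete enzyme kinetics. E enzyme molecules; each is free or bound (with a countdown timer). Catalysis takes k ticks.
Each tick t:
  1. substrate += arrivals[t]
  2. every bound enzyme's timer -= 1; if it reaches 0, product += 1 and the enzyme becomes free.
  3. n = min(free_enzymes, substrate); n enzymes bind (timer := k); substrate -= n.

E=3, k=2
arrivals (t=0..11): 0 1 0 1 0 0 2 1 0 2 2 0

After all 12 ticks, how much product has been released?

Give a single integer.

Answer: 7

Derivation:
t=0: arr=0 -> substrate=0 bound=0 product=0
t=1: arr=1 -> substrate=0 bound=1 product=0
t=2: arr=0 -> substrate=0 bound=1 product=0
t=3: arr=1 -> substrate=0 bound=1 product=1
t=4: arr=0 -> substrate=0 bound=1 product=1
t=5: arr=0 -> substrate=0 bound=0 product=2
t=6: arr=2 -> substrate=0 bound=2 product=2
t=7: arr=1 -> substrate=0 bound=3 product=2
t=8: arr=0 -> substrate=0 bound=1 product=4
t=9: arr=2 -> substrate=0 bound=2 product=5
t=10: arr=2 -> substrate=1 bound=3 product=5
t=11: arr=0 -> substrate=0 bound=2 product=7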